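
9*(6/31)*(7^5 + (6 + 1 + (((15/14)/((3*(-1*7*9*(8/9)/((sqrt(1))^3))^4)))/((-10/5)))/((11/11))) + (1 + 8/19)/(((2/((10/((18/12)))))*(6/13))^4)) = 26292172626978259/729857286144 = 36023.72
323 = 323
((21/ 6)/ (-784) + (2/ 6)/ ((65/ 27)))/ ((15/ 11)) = 21461/ 218400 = 0.10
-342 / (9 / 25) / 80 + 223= 1689 / 8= 211.12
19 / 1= 19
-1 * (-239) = 239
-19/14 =-1.36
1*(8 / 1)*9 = 72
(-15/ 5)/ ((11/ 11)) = -3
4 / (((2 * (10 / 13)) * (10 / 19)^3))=89167 / 5000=17.83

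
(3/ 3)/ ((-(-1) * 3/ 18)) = 6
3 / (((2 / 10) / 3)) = 45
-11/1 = -11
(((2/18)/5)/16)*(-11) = -0.02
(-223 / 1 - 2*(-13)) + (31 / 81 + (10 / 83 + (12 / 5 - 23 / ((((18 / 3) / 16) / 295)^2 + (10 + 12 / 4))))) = -476715918620276 / 2433887654535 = -195.87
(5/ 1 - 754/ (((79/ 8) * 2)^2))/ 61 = 19141/ 380701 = 0.05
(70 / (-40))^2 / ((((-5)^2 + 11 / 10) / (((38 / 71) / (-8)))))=-4655 / 592992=-0.01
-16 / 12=-4 / 3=-1.33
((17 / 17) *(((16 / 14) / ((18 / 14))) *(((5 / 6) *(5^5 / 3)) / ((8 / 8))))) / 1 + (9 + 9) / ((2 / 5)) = 66145 / 81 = 816.60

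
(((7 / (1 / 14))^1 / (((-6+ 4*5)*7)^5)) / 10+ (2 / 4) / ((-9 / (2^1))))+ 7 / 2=3.39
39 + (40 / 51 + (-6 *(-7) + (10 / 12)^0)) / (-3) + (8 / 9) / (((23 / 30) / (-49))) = -114038 / 3519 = -32.41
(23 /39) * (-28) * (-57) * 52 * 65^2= 206788400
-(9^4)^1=-6561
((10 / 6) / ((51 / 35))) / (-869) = -175 / 132957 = -0.00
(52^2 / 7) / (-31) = -2704 / 217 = -12.46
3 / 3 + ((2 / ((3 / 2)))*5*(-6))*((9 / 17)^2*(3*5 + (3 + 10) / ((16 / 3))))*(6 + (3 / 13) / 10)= -17679989 / 15028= -1176.47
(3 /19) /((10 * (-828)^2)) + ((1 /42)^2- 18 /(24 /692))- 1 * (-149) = -787209195431 /2127595680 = -370.00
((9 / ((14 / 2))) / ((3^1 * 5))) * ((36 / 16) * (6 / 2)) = 81 / 140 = 0.58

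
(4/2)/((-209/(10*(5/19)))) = -100/3971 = -0.03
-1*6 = -6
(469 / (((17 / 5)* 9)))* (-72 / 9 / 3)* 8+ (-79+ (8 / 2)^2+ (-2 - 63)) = -208832 / 459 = -454.97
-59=-59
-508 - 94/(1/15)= -1918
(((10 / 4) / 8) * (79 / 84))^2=156025 / 1806336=0.09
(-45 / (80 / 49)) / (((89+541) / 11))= -77 / 160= -0.48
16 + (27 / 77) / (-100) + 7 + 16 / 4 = 207873 / 7700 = 27.00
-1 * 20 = -20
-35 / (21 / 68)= -340 / 3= -113.33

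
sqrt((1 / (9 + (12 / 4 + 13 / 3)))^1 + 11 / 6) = sqrt(3342) / 42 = 1.38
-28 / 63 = -0.44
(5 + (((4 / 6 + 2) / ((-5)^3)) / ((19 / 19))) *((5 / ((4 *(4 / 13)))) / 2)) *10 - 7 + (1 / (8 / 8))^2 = 1307 / 30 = 43.57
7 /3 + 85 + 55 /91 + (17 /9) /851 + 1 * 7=66170201 /696969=94.94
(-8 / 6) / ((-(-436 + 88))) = -1 / 261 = -0.00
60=60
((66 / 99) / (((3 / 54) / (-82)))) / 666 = -164 / 111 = -1.48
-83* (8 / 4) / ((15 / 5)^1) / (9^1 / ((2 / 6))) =-166 / 81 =-2.05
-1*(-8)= 8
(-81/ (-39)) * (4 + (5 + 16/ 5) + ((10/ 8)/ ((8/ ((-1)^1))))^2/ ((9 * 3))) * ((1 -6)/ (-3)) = 1686653/ 39936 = 42.23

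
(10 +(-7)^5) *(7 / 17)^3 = -5761371 / 4913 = -1172.68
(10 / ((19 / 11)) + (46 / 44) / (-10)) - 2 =15403 / 4180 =3.68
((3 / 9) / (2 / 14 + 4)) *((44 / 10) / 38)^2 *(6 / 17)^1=1694 / 4449325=0.00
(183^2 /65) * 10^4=66978000 /13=5152153.85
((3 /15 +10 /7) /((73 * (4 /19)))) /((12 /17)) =6137 /40880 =0.15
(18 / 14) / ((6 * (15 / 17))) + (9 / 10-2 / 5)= 26 / 35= 0.74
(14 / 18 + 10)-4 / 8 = 185 / 18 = 10.28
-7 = -7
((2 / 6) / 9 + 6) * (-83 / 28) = -13529 / 756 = -17.90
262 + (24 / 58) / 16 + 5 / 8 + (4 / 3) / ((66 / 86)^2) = 200790517 / 757944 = 264.91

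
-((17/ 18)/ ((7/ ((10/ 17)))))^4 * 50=-31250/ 15752961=-0.00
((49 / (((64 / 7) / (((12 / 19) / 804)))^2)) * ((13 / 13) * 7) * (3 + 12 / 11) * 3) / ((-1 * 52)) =-2268945 / 3796756840448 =-0.00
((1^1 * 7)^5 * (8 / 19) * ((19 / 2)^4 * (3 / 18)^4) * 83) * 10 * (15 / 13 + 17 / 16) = 22054642635095 / 269568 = 81814765.24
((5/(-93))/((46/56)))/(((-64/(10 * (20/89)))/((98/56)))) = 6125/1522968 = 0.00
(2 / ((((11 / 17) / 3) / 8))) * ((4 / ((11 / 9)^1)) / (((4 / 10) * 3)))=24480 / 121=202.31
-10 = -10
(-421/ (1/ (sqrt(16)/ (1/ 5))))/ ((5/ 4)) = -6736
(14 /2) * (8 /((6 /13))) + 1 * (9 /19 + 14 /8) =28171 /228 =123.56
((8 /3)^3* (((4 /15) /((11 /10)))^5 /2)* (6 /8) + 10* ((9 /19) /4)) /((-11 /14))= -111506681587 /73613674233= -1.51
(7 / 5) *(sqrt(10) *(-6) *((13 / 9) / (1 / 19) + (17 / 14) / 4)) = -2797 *sqrt(10) / 12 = -737.07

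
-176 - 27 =-203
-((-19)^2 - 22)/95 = -339/95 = -3.57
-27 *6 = -162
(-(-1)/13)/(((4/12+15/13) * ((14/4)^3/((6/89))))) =72/885283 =0.00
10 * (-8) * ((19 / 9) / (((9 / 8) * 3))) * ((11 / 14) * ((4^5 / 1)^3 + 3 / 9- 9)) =-215435557828480 / 5103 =-42217432457.08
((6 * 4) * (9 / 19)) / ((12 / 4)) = 72 / 19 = 3.79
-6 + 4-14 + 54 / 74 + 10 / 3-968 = -108773 / 111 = -979.94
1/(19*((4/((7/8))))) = 7/608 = 0.01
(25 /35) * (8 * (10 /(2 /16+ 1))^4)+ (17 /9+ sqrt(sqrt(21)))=35678.03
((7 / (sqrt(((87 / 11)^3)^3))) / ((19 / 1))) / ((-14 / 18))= -14641*sqrt(957) / 10522219437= -0.00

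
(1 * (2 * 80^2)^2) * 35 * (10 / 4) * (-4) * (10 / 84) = -20480000000 / 3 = -6826666666.67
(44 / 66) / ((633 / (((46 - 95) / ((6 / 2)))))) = -98 / 5697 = -0.02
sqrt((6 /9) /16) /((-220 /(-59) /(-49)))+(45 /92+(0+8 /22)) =863 /1012-2891 * sqrt(6) /2640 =-1.83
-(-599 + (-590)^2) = -347501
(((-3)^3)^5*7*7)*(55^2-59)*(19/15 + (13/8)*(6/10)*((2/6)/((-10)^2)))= -2648263961417.10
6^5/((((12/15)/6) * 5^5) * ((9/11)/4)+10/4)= 85536/965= 88.64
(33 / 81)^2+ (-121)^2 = 10673410 / 729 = 14641.17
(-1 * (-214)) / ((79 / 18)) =3852 / 79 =48.76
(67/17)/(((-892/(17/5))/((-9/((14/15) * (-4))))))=-1809/49952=-0.04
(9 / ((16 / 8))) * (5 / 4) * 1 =45 / 8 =5.62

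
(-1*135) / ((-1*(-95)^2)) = 0.01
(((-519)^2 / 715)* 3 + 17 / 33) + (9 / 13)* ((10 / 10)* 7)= 2435749 / 2145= 1135.55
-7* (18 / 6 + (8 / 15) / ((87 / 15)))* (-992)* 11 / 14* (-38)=-55771232 / 87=-641048.64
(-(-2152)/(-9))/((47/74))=-159248/423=-376.47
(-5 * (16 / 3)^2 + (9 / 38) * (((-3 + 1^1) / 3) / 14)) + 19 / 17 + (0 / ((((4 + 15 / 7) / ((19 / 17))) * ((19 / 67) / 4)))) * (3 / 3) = -5743133 / 40698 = -141.12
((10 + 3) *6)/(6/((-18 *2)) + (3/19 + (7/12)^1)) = 17784/131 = 135.76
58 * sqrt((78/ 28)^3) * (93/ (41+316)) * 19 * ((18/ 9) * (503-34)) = 44632653 * sqrt(546)/ 833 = 1251999.12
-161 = -161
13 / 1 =13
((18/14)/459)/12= 1/4284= 0.00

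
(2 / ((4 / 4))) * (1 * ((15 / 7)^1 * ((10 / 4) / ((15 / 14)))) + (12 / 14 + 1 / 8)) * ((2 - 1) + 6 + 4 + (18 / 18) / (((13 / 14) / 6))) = 76045 / 364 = 208.91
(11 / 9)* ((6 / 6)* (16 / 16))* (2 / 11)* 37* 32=2368 / 9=263.11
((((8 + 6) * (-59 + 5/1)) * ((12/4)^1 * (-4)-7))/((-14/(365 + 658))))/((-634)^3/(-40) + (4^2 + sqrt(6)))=-167175209513070/1014746950038499 + 26239950 * sqrt(6)/1014746950038499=-0.16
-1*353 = -353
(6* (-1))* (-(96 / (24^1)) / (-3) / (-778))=4 / 389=0.01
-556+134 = -422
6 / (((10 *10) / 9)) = 27 / 50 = 0.54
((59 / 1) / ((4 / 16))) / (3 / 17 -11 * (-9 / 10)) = 40120 / 1713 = 23.42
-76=-76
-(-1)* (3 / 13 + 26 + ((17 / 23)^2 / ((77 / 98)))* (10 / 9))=18384491 / 680823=27.00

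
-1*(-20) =20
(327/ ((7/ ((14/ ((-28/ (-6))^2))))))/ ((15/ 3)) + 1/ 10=1496/ 245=6.11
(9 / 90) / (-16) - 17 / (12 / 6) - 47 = -8881 / 160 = -55.51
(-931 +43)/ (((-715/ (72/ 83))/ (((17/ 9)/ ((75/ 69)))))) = 2777664/ 1483625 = 1.87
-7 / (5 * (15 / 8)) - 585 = -43931 / 75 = -585.75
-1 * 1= -1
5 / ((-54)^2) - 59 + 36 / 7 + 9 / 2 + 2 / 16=-2009783 / 40824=-49.23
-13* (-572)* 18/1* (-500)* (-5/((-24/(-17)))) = 237022500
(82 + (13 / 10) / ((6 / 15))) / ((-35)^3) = -341 / 171500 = -0.00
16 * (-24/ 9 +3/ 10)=-568/ 15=-37.87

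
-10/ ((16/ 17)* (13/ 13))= -85/ 8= -10.62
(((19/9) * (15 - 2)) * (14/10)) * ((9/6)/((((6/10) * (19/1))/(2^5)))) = 1456/9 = 161.78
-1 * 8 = -8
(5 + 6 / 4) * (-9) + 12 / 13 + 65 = 193 / 26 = 7.42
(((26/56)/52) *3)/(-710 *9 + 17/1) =-3/713776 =-0.00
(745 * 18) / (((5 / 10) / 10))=268200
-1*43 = -43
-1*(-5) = 5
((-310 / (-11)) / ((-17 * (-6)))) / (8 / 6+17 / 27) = 1395 / 9911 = 0.14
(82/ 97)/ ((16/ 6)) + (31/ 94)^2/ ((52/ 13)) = 1180045/ 3428368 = 0.34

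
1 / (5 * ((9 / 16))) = 16 / 45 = 0.36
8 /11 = 0.73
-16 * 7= -112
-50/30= -5/3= -1.67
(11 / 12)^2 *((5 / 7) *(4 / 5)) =0.48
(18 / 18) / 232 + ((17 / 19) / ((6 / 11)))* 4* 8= 694201 / 13224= 52.50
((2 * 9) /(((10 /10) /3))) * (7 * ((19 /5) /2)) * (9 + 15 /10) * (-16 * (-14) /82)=4223016 /205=20600.08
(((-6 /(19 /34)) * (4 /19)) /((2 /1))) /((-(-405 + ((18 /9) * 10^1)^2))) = -408 /1805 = -0.23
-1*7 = -7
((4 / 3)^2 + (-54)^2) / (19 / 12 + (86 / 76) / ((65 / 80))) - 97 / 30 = 86197721 / 88210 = 977.19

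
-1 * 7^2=-49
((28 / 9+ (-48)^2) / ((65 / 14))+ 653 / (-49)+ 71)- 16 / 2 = 15667994 / 28665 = 546.59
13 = 13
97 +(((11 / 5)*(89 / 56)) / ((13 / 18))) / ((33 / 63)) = 106.24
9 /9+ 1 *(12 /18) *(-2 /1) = -1 /3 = -0.33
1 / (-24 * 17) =-1 / 408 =-0.00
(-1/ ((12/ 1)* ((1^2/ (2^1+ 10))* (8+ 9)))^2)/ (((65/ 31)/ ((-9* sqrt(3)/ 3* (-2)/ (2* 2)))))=-93* sqrt(3)/ 37570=-0.00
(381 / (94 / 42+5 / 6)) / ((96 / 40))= 4445 / 86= 51.69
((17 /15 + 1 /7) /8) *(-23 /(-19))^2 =35443 /151620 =0.23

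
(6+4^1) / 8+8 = 37 / 4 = 9.25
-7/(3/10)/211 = -70/633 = -0.11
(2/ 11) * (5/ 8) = 5/ 44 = 0.11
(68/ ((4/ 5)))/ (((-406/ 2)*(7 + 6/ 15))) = -425/ 7511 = -0.06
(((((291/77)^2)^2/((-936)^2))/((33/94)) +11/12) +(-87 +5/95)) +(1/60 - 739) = -163899210557642789/198662489785760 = -825.01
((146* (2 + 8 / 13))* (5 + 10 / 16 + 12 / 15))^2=101720809969 / 16900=6018982.84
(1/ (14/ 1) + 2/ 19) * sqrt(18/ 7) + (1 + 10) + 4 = 141 * sqrt(14)/ 1862 + 15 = 15.28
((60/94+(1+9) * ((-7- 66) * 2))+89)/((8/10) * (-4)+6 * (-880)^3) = 46005/137267931536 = 0.00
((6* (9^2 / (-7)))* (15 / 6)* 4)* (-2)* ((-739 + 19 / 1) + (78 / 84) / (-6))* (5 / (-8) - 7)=1494479565 / 196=7624895.74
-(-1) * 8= 8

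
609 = 609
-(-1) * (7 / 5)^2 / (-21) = -7 / 75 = -0.09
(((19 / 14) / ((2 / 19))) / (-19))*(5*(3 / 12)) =-95 / 112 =-0.85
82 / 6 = 41 / 3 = 13.67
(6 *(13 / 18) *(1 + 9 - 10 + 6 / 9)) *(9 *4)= 104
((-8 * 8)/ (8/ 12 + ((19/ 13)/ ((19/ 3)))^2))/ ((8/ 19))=-77064/ 365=-211.13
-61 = -61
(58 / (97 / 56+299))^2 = 10549504 / 283619281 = 0.04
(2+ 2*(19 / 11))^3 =216000 / 1331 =162.28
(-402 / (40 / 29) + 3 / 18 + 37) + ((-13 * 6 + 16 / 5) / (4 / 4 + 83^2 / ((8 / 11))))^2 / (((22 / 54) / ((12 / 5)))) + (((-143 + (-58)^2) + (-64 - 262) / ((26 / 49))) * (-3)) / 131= -313.98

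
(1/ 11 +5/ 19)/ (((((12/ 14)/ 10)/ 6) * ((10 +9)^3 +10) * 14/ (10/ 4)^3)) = 23125/ 5742484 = 0.00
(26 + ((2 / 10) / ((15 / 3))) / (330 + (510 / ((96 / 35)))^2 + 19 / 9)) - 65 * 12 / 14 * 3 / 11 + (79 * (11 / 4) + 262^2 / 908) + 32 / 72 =304.10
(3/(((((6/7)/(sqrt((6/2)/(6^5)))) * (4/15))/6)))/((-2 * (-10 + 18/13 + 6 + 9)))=-455 * sqrt(2)/5312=-0.12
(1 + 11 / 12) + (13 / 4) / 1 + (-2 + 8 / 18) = 65 / 18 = 3.61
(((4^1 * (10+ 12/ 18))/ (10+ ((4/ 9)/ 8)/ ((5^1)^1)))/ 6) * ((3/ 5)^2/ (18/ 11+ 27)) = 1408/ 157675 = 0.01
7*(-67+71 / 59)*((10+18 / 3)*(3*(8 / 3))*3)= -10434816 / 59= -176861.29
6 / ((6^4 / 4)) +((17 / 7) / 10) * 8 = 3707 / 1890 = 1.96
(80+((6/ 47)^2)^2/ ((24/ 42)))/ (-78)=-1.03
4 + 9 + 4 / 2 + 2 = 17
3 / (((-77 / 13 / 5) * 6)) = -65 / 154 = -0.42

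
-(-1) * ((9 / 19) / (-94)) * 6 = -27 / 893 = -0.03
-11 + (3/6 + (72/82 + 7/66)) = -12875/1353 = -9.52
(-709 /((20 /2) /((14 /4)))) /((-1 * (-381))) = -4963 /7620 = -0.65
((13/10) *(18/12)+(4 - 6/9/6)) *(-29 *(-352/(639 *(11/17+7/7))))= 11399146/201285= 56.63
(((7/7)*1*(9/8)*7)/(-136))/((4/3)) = -189/4352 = -0.04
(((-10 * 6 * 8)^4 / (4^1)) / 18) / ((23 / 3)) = 2211840000 / 23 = 96166956.52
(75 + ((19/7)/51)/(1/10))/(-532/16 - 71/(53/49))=-1143316/1496901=-0.76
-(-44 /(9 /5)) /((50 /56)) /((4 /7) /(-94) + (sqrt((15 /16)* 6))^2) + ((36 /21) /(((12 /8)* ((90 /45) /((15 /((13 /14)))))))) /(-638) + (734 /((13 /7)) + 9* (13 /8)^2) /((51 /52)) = 324345847804141 /750678991920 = 432.07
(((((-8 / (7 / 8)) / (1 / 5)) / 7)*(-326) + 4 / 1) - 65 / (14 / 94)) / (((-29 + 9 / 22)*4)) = -914441 / 61642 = -14.83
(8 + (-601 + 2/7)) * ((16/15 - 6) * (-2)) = -204684/35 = -5848.11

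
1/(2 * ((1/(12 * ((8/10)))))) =24/5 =4.80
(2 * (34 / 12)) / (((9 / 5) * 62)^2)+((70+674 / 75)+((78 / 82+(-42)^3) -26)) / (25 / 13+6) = -921485335228037 / 98616762900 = -9344.10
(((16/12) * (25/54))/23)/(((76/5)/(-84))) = -1750/11799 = -0.15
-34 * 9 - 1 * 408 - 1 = -715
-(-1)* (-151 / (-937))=151 / 937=0.16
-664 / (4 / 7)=-1162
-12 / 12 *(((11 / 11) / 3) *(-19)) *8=152 / 3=50.67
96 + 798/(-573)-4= 90.61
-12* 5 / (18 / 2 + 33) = -10 / 7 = -1.43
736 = 736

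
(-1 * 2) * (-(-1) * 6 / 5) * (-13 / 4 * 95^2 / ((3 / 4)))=93860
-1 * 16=-16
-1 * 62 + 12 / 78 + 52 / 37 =-29072 / 481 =-60.44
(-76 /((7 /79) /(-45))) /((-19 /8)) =-113760 /7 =-16251.43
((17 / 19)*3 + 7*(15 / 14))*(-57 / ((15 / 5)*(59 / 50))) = -9675 / 59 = -163.98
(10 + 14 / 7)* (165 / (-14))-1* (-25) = -815 / 7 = -116.43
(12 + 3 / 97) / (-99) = -389 / 3201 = -0.12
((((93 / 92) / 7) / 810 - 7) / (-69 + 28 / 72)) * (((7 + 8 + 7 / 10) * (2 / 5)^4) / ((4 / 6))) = 191089253 / 3106796875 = 0.06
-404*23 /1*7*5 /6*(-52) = 8455720 /3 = 2818573.33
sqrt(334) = 18.28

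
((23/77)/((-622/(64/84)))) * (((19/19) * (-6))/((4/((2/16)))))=0.00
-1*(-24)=24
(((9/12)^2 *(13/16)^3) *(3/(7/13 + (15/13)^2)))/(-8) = -10024911/165675008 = -0.06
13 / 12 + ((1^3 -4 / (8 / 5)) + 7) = 79 / 12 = 6.58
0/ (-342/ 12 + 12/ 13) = 0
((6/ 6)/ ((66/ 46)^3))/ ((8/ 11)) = 12167/ 26136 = 0.47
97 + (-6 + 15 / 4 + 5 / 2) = 389 / 4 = 97.25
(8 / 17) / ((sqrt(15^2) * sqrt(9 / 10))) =8 * sqrt(10) / 765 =0.03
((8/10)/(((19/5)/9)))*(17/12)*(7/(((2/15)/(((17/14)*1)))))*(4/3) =4335/19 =228.16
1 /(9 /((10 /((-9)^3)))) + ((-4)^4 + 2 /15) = 8402404 /32805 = 256.13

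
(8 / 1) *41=328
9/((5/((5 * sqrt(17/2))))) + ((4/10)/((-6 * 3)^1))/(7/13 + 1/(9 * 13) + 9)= -13/5585 + 9 * sqrt(34)/2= 26.24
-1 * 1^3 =-1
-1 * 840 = -840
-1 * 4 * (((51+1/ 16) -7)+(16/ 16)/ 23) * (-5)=81155/ 92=882.12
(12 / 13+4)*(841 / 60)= 13456 / 195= 69.01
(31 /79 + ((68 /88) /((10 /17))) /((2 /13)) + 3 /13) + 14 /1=10466359 /451880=23.16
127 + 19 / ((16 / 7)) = 2165 / 16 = 135.31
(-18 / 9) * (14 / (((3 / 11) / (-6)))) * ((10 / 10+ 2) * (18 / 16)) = 2079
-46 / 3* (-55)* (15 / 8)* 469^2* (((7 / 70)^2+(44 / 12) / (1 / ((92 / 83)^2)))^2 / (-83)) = -4845390932251823529037 / 56722185259200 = -85423206.28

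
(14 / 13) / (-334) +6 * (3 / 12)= 6499 / 4342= 1.50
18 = 18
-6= -6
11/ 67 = 0.16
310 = 310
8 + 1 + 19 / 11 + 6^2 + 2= 536 / 11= 48.73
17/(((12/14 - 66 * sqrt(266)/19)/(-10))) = 11305/248961+45815 * sqrt(266)/248961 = 3.05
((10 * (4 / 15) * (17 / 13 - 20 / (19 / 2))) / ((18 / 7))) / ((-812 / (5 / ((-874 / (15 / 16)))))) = -4925 / 901506528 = -0.00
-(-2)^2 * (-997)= 3988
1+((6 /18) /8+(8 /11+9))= 2843 /264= 10.77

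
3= 3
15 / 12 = 5 / 4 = 1.25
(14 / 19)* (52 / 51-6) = -3556 / 969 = -3.67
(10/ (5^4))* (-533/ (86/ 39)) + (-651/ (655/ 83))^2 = 6801.25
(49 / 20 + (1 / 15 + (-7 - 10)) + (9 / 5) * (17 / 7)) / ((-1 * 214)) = 0.05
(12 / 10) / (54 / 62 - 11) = -93 / 785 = -0.12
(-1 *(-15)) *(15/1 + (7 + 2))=360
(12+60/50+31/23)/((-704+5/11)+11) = -18403/876070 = -0.02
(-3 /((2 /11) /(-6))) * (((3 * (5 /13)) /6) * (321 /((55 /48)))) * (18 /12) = 8000.31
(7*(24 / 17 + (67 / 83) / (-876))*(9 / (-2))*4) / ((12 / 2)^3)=-12206971 / 14832432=-0.82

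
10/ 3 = 3.33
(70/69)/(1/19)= 1330/69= 19.28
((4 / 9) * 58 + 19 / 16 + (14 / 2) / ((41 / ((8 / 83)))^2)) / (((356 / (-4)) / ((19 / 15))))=-854369060521 / 2226217826160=-0.38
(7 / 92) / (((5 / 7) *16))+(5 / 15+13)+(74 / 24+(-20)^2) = 9194627 / 22080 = 416.42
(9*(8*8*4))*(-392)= -903168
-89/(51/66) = -1958/17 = -115.18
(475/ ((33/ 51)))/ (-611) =-8075/ 6721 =-1.20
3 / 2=1.50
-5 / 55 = -1 / 11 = -0.09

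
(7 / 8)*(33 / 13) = 2.22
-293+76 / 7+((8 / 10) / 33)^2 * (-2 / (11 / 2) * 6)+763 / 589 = -115591289294 / 411578475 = -280.85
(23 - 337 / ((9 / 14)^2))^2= 4120227721 / 6561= 627987.76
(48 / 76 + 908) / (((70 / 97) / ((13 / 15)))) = 1091.22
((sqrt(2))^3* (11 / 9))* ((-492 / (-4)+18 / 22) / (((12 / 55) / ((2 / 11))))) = 2270* sqrt(2) / 9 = 356.70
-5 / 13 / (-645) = 1 / 1677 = 0.00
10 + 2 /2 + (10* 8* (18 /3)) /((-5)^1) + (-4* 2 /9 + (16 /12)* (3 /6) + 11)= -668 /9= -74.22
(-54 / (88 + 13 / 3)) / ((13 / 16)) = -0.72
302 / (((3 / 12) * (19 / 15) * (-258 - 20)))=-9060 / 2641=-3.43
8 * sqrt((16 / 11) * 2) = 13.64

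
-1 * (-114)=114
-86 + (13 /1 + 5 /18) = -1309 /18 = -72.72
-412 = -412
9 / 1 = 9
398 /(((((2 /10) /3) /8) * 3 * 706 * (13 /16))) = 127360 /4589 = 27.75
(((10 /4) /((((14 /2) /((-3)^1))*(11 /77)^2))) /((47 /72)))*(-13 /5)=9828 /47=209.11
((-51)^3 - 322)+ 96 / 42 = -930795 / 7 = -132970.71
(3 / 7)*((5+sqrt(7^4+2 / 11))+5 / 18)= 95 / 42+3*sqrt(290543) / 77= 23.26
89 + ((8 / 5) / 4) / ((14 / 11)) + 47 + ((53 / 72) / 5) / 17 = 1168015 / 8568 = 136.32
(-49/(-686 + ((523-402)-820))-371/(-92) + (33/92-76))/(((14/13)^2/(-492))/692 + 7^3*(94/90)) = -98389310438016/492465980352703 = -0.20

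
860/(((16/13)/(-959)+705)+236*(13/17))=182267540/187665479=0.97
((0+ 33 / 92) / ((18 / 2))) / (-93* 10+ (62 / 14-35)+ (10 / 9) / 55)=-2541 / 61240904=-0.00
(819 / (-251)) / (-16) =819 / 4016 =0.20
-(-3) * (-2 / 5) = -6 / 5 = -1.20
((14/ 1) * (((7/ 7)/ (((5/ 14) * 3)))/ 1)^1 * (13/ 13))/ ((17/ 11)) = 2156/ 255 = 8.45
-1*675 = -675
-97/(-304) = 97/304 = 0.32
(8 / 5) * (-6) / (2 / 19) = -456 / 5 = -91.20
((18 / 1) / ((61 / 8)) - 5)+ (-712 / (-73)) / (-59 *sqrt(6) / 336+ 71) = -1056725877823 / 422358032675+ 2352448 *sqrt(6) / 6923902175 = -2.50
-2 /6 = -1 /3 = -0.33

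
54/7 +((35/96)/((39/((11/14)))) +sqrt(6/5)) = sqrt(30)/5 +404737/52416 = 8.82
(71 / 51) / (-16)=-71 / 816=-0.09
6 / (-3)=-2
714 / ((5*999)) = 238 / 1665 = 0.14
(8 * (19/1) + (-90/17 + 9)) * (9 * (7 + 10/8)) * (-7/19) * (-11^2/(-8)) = -665876673/10336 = -64423.05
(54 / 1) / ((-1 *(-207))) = 6 / 23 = 0.26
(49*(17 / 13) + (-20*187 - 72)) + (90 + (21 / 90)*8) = -712931 / 195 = -3656.06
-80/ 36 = -20/ 9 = -2.22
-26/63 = -0.41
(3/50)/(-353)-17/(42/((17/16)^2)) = -43373353/94886400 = -0.46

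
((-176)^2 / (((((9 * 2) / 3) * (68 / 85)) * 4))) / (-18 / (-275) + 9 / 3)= 1331000 / 2529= 526.29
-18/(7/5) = -12.86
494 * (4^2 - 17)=-494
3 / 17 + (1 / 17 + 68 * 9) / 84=10657 / 1428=7.46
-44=-44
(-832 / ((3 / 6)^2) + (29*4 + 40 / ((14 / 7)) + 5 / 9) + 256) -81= -27148 / 9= -3016.44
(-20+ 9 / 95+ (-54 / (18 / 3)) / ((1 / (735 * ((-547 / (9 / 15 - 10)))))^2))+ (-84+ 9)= -3455058910700719 / 209855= -16464029499.90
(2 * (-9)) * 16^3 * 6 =-442368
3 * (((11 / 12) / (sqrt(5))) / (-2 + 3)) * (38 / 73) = 209 * sqrt(5) / 730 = 0.64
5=5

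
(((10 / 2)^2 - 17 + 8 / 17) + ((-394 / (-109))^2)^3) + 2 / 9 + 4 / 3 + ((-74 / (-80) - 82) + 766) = 2925.53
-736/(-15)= 736/15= 49.07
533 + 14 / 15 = 8009 / 15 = 533.93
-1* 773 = -773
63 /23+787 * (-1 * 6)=-108543 /23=-4719.26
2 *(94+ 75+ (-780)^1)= -1222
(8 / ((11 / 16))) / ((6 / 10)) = 640 / 33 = 19.39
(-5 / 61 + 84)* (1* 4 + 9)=66547 / 61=1090.93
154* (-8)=-1232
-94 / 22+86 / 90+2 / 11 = -1552 / 495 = -3.14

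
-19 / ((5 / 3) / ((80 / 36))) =-76 / 3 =-25.33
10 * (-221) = -2210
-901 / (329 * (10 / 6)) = -2703 / 1645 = -1.64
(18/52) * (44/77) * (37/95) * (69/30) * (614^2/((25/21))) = 8662237092/154375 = 56111.66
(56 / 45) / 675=56 / 30375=0.00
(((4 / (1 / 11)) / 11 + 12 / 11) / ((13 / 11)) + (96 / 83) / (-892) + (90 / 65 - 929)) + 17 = -218073350 / 240617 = -906.31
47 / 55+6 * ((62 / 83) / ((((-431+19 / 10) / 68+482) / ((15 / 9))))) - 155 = -227593537106 / 1476635985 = -154.13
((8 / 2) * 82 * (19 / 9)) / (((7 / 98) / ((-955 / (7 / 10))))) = -119031200 / 9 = -13225688.89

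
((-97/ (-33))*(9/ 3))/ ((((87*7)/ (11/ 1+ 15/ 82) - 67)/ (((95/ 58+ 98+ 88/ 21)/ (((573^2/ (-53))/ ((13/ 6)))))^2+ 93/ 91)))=-973203215780425053238391/ 1352661615222670403226576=-0.72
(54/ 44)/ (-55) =-27/ 1210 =-0.02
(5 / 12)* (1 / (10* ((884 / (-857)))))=-857 / 21216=-0.04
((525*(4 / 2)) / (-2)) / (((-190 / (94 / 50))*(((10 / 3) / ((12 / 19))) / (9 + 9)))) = 159894 / 9025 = 17.72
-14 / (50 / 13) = -91 / 25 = -3.64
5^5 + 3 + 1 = 3129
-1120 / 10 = -112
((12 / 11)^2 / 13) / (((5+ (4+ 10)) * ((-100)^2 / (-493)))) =-4437 / 18679375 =-0.00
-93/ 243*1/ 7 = -0.05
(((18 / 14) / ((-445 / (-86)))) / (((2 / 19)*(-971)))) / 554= -7353 / 1675664410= -0.00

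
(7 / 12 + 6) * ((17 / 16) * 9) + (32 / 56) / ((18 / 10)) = 255107 / 4032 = 63.27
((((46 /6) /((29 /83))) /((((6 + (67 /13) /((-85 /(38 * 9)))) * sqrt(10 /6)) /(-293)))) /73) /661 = 5374499 * sqrt(15) /2972191788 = 0.01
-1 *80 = -80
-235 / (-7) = 235 / 7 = 33.57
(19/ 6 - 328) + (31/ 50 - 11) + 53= -21166/ 75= -282.21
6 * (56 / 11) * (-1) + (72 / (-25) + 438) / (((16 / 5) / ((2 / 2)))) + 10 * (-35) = -107611 / 440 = -244.57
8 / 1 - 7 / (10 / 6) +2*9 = 109 / 5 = 21.80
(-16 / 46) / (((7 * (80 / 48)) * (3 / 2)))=-16 / 805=-0.02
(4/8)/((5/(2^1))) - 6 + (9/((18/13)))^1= 7/10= 0.70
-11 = -11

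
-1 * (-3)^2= -9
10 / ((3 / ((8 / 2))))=40 / 3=13.33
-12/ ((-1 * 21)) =4/ 7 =0.57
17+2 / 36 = 17.06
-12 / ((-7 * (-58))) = -6 / 203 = -0.03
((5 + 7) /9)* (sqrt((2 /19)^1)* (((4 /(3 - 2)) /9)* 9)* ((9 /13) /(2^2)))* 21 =6.29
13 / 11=1.18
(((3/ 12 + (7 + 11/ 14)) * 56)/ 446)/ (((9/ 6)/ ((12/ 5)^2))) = 864/ 223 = 3.87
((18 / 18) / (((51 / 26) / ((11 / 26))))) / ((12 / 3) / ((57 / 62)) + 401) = 209 / 392785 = 0.00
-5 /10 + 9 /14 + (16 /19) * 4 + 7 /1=1398 /133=10.51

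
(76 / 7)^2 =5776 / 49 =117.88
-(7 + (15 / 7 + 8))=-17.14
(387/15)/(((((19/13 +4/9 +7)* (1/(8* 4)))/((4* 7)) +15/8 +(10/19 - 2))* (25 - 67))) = -3058848/2047855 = -1.49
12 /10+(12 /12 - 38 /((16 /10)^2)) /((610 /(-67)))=10621 /3904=2.72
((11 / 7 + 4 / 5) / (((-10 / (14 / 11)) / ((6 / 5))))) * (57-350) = 145914 / 1375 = 106.12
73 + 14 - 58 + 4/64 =465/16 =29.06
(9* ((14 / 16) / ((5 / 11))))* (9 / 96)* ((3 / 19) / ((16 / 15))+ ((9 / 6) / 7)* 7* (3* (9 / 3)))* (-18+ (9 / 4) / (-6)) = -407.33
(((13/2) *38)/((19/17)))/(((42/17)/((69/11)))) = 86411/154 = 561.11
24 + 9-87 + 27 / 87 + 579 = 15234 / 29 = 525.31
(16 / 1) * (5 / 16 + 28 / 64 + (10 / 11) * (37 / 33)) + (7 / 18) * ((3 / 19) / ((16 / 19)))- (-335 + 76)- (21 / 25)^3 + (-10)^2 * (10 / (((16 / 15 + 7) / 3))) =39850719533 / 60500000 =658.69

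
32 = 32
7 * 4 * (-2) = -56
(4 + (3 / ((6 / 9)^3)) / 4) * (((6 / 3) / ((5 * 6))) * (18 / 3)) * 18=1881 / 40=47.02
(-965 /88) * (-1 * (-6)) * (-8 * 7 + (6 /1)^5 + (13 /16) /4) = -1430399235 /2816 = -507954.27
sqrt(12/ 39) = 0.55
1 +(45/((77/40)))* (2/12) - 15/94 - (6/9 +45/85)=1306915/369138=3.54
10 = 10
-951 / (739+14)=-317 / 251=-1.26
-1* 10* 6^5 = -77760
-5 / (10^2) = -0.05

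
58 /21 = 2.76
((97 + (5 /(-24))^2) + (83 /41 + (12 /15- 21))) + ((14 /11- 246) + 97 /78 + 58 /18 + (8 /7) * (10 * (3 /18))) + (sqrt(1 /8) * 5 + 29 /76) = -39701936721 /249529280 + 5 * sqrt(2) /4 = -157.34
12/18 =2/3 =0.67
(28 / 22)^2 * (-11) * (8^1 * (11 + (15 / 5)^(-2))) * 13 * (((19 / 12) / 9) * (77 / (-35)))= 1936480 / 243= 7969.05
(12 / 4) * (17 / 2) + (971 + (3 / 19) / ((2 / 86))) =38125 / 38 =1003.29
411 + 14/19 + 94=9609/19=505.74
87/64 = 1.36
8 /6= 4 /3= 1.33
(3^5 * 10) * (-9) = -21870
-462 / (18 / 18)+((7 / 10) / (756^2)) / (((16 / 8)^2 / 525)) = -14370043 / 31104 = -462.00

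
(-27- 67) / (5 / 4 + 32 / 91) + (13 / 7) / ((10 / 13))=-56.28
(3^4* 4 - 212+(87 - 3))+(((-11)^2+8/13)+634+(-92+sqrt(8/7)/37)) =2* sqrt(14)/259+11175/13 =859.64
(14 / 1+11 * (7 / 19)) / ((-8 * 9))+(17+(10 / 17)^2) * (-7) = -48103615 / 395352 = -121.67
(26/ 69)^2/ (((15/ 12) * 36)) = 676/ 214245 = 0.00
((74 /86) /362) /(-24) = -37 /373584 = -0.00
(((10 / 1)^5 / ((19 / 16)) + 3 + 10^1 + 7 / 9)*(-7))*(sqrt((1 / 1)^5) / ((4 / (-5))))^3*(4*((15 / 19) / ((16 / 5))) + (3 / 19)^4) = 540574879588625 / 475411008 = 1137068.50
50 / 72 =25 / 36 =0.69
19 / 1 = 19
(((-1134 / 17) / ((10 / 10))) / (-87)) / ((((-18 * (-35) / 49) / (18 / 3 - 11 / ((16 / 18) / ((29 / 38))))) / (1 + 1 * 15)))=-153909 / 46835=-3.29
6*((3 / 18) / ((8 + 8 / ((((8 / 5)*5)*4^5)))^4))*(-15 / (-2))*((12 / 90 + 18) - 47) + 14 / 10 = 30350372036116487 / 22528995266560005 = 1.35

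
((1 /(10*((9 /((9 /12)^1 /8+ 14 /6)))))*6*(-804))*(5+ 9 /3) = -15611 /15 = -1040.73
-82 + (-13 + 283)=188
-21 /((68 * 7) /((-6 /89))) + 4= 12113 /3026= 4.00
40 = 40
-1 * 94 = -94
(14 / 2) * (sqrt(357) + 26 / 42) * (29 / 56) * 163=61451 / 168 + 4727 * sqrt(357) / 8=11530.03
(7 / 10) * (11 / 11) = 7 / 10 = 0.70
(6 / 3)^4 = 16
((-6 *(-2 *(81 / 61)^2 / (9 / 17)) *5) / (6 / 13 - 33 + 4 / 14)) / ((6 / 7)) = -15788682 / 2184227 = -7.23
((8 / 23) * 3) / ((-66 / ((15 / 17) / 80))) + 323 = 5556889 / 17204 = 323.00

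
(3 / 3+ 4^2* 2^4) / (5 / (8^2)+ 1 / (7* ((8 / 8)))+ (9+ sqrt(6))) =158542272 / 5286979 - 51580928* sqrt(6) / 15860937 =22.02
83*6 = 498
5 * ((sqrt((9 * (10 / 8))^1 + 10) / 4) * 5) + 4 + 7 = 11 + 25 * sqrt(85) / 8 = 39.81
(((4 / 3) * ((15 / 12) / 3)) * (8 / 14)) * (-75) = -500 / 21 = -23.81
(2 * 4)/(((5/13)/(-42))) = -873.60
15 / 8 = 1.88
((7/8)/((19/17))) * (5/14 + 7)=1751/304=5.76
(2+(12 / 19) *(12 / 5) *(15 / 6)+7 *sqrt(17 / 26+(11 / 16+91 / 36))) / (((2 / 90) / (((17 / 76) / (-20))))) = -357 *sqrt(94159) / 15808-8415 / 2888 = -9.84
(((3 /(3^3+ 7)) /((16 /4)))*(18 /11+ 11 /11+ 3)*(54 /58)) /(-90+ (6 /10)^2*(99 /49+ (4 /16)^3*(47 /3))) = -16405200 /12639326447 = -0.00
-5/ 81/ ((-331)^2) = -5/ 8874441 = -0.00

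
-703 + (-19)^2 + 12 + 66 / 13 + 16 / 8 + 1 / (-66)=-277081 / 858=-322.94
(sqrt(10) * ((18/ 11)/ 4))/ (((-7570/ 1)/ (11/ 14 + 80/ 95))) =-3897 * sqrt(10)/ 44299640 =-0.00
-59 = -59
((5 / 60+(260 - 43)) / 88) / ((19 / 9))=7815 / 6688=1.17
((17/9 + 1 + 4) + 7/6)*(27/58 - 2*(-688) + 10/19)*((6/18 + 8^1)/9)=21075625/2052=10270.77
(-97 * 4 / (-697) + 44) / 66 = 5176 / 7667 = 0.68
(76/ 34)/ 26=19/ 221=0.09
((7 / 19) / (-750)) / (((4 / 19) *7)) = -1 / 3000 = -0.00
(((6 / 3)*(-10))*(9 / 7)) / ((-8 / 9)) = 405 / 14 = 28.93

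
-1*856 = -856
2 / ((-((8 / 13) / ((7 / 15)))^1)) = -1.52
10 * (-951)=-9510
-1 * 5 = -5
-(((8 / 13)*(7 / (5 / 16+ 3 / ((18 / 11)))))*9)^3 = -14158437285888 / 2400721219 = -5897.58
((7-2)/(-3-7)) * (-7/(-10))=-7/20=-0.35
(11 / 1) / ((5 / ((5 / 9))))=11 / 9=1.22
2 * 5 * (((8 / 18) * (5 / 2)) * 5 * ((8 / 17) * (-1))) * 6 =-8000 / 51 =-156.86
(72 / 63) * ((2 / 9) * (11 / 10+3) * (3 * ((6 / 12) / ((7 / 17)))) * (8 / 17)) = 1.79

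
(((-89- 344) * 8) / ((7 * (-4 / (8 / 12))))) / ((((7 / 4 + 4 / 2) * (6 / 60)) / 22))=304832 / 63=4838.60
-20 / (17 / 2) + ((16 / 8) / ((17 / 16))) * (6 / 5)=-8 / 85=-0.09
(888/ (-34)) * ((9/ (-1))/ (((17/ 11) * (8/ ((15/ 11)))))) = 14985/ 578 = 25.93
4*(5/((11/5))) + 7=16.09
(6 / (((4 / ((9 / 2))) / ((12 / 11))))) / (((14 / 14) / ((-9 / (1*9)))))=-81 / 11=-7.36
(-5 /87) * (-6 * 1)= 0.34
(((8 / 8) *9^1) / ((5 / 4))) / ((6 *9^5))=2 / 98415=0.00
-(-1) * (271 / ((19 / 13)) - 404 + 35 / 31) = -128078 / 589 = -217.45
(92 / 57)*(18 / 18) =92 / 57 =1.61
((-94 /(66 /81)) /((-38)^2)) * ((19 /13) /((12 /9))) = -3807 /43472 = -0.09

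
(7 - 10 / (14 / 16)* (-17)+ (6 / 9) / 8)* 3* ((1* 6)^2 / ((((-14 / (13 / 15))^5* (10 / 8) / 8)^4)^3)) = 23222187975395284166437518627251280773808910621264091222841855350944583 / 709387485128367077249740668310500503663103846118568940551471225192497456094522612923022712727583183323076809756457805633544921875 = 0.00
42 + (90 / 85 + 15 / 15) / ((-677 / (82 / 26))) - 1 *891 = -127026268 / 149617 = -849.01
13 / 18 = 0.72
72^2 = 5184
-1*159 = -159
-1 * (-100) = 100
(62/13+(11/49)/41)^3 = 1939142873644101/17814345343613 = 108.85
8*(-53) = -424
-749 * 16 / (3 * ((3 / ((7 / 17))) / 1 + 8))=-784 / 3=-261.33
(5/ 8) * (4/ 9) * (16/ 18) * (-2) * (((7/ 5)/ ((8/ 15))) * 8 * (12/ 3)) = -1120/ 27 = -41.48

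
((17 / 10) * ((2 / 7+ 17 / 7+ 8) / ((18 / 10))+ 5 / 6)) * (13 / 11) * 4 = 4199 / 77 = 54.53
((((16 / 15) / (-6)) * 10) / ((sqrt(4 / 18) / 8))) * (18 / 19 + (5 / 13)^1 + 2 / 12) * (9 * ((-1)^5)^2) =-71072 * sqrt(2) / 247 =-406.93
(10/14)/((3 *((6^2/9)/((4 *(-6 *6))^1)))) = -60/7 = -8.57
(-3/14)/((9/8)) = -0.19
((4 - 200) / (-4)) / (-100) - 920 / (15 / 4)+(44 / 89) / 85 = -111576571 / 453900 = -245.82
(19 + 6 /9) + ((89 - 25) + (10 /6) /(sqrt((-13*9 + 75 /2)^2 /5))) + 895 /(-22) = 10*sqrt(5) /477 + 2837 /66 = 43.03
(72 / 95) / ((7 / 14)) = 144 / 95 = 1.52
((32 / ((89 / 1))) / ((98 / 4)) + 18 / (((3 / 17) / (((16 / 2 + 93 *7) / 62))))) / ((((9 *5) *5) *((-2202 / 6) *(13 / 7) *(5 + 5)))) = -146570833 / 207320226750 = -0.00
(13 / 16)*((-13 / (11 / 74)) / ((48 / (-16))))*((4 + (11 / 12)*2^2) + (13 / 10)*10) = 193843 / 396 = 489.50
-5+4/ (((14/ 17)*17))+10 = 37/ 7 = 5.29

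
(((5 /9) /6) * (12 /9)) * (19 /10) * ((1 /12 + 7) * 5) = 8075 /972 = 8.31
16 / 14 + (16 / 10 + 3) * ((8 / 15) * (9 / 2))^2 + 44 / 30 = 76402 / 2625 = 29.11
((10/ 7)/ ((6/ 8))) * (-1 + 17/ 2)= 100/ 7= 14.29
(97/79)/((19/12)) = 1164/1501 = 0.78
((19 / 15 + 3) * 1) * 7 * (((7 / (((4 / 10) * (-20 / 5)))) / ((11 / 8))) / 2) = -1568 / 33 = -47.52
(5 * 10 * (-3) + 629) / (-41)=-479 / 41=-11.68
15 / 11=1.36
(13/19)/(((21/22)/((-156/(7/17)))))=-252824/931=-271.56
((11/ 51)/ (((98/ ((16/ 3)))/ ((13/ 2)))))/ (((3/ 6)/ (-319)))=-364936/ 7497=-48.68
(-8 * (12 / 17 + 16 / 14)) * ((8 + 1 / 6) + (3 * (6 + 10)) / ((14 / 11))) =-1695760 / 2499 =-678.58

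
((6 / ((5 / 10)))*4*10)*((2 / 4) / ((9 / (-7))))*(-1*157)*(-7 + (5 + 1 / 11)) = -615440 / 11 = -55949.09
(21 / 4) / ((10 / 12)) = 63 / 10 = 6.30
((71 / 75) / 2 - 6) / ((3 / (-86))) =35647 / 225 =158.43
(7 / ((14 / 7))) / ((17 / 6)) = 21 / 17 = 1.24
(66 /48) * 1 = 11 /8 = 1.38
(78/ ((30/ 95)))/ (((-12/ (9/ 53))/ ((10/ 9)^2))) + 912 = 1298897/ 1431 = 907.68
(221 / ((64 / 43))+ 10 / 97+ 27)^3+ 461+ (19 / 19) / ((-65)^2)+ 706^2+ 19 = 5976528911338780284287 / 1010838647603200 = 5912445.99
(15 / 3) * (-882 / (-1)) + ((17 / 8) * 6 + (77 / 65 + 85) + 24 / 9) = 3519049 / 780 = 4511.60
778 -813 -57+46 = -46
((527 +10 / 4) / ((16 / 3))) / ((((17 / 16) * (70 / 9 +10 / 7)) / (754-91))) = 7805889 / 1160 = 6729.21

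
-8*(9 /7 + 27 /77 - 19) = 1528 /11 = 138.91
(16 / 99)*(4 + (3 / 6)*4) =32 / 33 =0.97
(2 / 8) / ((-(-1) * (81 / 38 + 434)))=19 / 33146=0.00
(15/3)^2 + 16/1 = 41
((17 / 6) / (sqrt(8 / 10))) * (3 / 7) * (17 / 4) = 289 * sqrt(5) / 112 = 5.77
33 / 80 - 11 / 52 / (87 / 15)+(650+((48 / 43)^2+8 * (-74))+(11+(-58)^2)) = 3434.62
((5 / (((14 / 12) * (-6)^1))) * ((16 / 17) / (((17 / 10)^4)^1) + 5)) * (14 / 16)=-36296425 / 11358856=-3.20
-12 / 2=-6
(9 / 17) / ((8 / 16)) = 18 / 17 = 1.06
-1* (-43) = 43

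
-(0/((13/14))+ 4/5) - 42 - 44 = -434/5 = -86.80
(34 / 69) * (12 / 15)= 136 / 345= 0.39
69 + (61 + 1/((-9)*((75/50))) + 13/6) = 7133/54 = 132.09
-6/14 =-3/7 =-0.43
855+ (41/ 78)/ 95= 6335591/ 7410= 855.01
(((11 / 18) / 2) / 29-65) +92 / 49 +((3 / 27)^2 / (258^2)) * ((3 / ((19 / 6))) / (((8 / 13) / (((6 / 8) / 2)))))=-63.11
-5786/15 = -385.73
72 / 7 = 10.29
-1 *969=-969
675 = 675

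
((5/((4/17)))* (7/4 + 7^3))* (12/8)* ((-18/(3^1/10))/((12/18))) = -15824025/16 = -989001.56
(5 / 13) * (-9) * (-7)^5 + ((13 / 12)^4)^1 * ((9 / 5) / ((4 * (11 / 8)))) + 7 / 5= 9584328569 / 164736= 58179.93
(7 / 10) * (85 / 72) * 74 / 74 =119 / 144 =0.83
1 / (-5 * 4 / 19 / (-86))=817 / 10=81.70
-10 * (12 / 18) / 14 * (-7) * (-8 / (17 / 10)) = -800 / 51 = -15.69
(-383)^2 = 146689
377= 377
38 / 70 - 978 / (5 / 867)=-5935463 / 35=-169584.66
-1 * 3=-3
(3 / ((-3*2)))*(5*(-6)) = 15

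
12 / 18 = 2 / 3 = 0.67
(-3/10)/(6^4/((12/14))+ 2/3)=-9/45380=-0.00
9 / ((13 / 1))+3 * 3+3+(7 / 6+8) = 1705 / 78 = 21.86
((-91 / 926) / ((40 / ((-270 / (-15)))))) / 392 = -117 / 1037120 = -0.00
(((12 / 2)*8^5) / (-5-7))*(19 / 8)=-38912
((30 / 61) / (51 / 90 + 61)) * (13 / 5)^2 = 6084 / 112667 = 0.05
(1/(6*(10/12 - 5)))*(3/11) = -3/275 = -0.01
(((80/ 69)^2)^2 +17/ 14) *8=3835124228/ 158669847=24.17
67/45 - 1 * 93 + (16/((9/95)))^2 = 11514938/405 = 28431.95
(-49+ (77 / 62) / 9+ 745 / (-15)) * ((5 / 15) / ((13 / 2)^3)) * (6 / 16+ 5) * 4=-4728194 / 1838889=-2.57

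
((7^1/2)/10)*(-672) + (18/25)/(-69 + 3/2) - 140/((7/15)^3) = -29634496/18375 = -1612.76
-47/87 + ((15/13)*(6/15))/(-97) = -59789/109707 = -0.54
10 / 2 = 5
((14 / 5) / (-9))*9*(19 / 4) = -133 / 10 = -13.30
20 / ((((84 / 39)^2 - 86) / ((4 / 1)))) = -1352 / 1375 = -0.98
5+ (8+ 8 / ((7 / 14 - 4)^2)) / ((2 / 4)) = 22.31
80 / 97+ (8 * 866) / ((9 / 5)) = 3360800 / 873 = 3849.71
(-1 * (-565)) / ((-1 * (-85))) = 113 / 17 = 6.65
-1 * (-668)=668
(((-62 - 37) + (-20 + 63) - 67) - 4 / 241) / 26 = -29647 / 6266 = -4.73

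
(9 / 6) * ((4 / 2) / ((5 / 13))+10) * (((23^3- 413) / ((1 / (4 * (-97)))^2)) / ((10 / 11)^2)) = 6102100665936 / 125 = 48816805327.49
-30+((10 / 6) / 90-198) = -12311 / 54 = -227.98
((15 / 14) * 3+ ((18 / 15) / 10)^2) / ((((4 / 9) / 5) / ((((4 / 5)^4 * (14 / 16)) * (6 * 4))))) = 312.43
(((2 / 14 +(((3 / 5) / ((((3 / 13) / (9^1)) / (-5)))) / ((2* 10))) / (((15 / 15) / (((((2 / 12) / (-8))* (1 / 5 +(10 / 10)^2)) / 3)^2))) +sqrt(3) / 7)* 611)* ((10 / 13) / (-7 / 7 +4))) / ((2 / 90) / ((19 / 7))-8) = -133950* sqrt(3) / 47831-85484211 / 30611840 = -7.64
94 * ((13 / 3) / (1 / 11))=13442 / 3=4480.67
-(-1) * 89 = 89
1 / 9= 0.11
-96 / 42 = -16 / 7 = -2.29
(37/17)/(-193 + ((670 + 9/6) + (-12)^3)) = -74/42483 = -0.00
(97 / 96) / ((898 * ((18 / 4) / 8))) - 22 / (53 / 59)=-62937475 / 2570076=-24.49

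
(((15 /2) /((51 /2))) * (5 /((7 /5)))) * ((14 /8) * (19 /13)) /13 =2375 /11492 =0.21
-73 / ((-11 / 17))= 1241 / 11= 112.82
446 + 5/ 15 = 1339/ 3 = 446.33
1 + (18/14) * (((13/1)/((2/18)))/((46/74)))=39122/161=242.99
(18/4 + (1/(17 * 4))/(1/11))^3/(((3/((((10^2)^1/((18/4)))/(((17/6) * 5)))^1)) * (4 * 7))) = 159275065/84189168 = 1.89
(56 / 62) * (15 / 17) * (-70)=-29400 / 527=-55.79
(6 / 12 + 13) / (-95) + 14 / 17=2201 / 3230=0.68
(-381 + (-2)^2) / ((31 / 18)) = -6786 / 31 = -218.90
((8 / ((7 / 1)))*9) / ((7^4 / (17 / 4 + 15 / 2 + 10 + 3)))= 1782 / 16807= 0.11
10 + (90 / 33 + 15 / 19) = 2825 / 209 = 13.52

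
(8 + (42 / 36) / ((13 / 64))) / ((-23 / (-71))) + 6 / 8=154915 / 3588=43.18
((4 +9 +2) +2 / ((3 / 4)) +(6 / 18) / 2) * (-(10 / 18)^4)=-66875 / 39366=-1.70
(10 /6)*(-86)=-430 /3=-143.33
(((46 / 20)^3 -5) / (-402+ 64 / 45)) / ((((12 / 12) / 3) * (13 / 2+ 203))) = -193509 / 755289400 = -0.00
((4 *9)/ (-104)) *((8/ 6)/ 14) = -3/ 91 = -0.03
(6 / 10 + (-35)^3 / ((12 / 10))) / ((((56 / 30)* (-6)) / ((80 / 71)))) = 5359285 / 1491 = 3594.42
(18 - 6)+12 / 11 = 144 / 11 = 13.09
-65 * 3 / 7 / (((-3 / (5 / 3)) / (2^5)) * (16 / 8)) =5200 / 21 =247.62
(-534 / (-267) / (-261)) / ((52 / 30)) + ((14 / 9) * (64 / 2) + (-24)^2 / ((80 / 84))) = 11104837 / 16965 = 654.57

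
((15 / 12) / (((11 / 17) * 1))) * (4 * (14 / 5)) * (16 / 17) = 224 / 11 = 20.36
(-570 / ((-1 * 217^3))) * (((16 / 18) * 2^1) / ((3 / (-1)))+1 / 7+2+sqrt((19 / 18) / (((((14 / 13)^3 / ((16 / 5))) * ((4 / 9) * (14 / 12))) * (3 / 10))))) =55670 / 643753719+7410 * sqrt(247) / 500697337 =0.00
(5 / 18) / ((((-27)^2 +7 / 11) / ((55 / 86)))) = 3025 / 12424248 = 0.00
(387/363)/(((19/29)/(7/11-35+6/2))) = -1290645/25289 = -51.04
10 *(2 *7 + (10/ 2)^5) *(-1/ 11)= -31390/ 11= -2853.64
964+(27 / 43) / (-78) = 963.99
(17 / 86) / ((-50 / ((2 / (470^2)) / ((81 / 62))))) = -527 / 19234867500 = -0.00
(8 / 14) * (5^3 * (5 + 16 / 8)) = 500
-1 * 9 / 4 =-2.25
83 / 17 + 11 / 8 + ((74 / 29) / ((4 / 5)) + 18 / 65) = 2492827 / 256360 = 9.72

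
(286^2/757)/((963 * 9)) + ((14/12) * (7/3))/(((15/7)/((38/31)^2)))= 60570264842/31525215795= 1.92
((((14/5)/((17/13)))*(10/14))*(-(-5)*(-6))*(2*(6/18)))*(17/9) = -520/9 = -57.78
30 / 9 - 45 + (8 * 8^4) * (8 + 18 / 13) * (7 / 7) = 307473.41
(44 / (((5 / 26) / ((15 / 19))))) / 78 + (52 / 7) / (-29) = 7944 / 3857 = 2.06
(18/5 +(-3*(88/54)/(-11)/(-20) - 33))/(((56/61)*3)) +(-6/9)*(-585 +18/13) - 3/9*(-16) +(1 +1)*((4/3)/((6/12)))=9559217/24570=389.06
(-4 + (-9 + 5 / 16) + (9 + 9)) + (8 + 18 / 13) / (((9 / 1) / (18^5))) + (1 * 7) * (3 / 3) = 409828865 / 208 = 1970331.08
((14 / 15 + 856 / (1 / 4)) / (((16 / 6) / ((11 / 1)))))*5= 70639.25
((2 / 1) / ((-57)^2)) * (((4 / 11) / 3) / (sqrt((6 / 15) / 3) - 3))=-40 / 1584429 - 8 * sqrt(30) / 14259861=-0.00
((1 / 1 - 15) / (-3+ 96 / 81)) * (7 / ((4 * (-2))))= -27 / 4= -6.75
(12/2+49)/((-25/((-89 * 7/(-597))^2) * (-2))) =4269419/3564090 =1.20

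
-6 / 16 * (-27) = 81 / 8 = 10.12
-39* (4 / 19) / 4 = -2.05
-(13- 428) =415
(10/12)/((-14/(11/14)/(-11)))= 605/1176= 0.51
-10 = -10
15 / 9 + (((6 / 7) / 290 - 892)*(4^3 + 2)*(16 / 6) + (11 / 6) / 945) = -737538133 / 4698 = -156989.81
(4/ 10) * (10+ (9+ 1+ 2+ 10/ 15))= 136/ 15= 9.07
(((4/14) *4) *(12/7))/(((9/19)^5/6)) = 158470336/321489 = 492.93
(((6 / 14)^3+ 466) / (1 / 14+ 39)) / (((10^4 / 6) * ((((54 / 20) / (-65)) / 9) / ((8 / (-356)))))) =415649 / 11927335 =0.03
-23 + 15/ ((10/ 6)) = -14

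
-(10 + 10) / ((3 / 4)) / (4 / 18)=-120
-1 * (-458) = 458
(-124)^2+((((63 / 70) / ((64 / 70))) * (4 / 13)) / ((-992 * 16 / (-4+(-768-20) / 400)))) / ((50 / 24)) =31726223472833 / 2063360000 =15376.00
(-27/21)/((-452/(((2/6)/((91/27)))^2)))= 729/26201084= 0.00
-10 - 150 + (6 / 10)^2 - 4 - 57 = -5516 / 25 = -220.64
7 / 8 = 0.88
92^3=778688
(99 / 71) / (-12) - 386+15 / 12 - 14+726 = 46453 / 142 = 327.13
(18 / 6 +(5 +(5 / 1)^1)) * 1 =13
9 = 9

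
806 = 806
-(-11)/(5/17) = 187/5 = 37.40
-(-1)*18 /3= 6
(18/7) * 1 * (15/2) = 135/7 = 19.29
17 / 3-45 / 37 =494 / 111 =4.45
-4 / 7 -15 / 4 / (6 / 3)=-137 / 56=-2.45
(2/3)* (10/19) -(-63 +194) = -7447/57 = -130.65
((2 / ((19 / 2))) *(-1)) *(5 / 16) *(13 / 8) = -65 / 608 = -0.11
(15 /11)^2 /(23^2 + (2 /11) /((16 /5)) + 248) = 1800 /752191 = 0.00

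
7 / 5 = 1.40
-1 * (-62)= 62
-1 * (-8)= 8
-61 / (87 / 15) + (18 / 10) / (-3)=-1612 / 145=-11.12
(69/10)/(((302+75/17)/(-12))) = -7038/26045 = -0.27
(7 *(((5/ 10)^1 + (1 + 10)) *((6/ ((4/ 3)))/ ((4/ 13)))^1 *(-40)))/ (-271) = 94185/ 542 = 173.77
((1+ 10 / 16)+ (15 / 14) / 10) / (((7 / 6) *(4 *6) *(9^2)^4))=97 / 67497258528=0.00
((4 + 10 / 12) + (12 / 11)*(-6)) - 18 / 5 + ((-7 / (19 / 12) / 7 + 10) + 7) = 69323 / 6270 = 11.06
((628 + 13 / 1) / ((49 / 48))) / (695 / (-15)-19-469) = -92304 / 78547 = -1.18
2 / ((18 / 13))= 13 / 9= 1.44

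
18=18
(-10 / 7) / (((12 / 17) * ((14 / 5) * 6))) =-425 / 3528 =-0.12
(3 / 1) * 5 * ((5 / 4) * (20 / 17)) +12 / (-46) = 8523 / 391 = 21.80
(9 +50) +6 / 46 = 59.13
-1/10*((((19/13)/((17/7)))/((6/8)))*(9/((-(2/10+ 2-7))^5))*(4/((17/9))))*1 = -83125/138498048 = -0.00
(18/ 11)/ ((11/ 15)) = 270/ 121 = 2.23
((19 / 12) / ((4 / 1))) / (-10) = -19 / 480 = -0.04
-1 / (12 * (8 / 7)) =-7 / 96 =-0.07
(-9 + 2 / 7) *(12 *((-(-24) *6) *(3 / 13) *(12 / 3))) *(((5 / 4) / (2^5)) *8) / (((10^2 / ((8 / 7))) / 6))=-948672 / 3185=-297.86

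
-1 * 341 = -341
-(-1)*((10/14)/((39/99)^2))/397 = 5445/469651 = 0.01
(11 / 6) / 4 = 11 / 24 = 0.46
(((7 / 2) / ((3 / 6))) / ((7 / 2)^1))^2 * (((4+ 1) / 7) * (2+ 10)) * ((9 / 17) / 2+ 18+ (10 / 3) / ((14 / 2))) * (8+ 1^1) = 4817160 / 833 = 5782.91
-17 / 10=-1.70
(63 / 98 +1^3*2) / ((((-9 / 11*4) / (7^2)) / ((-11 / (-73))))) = -31339 / 5256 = -5.96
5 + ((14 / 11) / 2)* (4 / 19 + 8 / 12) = 3485 / 627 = 5.56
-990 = -990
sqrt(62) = 7.87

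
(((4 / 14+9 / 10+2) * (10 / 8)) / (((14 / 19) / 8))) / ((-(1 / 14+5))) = -4237 / 497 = -8.53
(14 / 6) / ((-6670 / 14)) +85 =850376 / 10005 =85.00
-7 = -7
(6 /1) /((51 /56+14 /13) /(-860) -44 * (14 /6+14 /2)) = -11269440 /771334901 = -0.01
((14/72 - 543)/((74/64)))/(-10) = 78164/1665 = 46.95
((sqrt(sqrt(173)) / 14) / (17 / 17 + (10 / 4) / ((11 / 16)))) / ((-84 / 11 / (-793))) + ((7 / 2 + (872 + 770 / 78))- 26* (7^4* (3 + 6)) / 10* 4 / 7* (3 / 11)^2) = -70907153 / 47190 + 95953* 173^(1 / 4) / 59976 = -1496.79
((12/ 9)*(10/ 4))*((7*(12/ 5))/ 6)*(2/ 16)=7/ 6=1.17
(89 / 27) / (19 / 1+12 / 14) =623 / 3753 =0.17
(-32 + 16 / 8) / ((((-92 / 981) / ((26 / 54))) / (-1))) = -154.02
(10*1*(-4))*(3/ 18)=-20/ 3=-6.67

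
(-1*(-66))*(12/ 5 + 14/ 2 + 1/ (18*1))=624.07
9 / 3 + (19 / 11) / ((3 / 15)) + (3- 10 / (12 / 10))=208 / 33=6.30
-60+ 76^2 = 5716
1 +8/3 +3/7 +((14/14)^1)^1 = 107/21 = 5.10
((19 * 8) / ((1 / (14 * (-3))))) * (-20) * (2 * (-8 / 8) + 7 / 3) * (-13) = -553280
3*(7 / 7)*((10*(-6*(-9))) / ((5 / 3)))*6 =5832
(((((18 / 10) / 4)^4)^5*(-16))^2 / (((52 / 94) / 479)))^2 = 11073056039749821260228878283674004833832709933754922329766835483387824644283866863969 / 1246999899382765689241600000000000000000000000000000000000000000000000000000000000000000000000000000000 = 0.00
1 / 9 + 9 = 82 / 9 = 9.11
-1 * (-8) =8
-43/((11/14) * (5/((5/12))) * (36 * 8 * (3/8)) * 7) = -43/7128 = -0.01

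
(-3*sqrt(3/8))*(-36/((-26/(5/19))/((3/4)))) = -405*sqrt(6)/1976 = -0.50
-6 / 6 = -1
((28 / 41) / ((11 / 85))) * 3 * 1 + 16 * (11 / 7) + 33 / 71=9288457 / 224147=41.44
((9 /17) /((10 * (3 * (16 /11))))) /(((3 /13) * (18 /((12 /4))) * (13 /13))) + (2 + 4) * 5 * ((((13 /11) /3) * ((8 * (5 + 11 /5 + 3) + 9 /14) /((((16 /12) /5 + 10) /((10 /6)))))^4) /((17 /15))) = 10040626714820652624011 /30303856165376640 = 331331.65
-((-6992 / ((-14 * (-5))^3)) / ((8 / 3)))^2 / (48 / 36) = -5156163 / 117649000000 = -0.00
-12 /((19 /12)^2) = -1728 /361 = -4.79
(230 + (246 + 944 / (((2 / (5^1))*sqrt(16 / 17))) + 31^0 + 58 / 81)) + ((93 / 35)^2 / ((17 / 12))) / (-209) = 168408678547 / 352546425 + 590*sqrt(17) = 2910.32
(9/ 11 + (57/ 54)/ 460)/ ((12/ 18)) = 74729/ 60720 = 1.23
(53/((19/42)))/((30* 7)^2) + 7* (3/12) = 69931/39900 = 1.75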